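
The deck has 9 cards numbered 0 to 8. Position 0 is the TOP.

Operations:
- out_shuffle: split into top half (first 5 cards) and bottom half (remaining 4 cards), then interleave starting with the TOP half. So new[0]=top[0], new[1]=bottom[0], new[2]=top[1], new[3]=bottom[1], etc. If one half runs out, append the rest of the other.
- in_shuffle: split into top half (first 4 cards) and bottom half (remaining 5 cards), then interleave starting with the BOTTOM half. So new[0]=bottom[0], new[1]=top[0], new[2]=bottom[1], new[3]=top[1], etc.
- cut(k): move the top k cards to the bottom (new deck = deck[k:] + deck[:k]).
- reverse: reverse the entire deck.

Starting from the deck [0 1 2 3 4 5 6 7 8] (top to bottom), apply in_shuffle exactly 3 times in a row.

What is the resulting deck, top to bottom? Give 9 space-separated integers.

After op 1 (in_shuffle): [4 0 5 1 6 2 7 3 8]
After op 2 (in_shuffle): [6 4 2 0 7 5 3 1 8]
After op 3 (in_shuffle): [7 6 5 4 3 2 1 0 8]

Answer: 7 6 5 4 3 2 1 0 8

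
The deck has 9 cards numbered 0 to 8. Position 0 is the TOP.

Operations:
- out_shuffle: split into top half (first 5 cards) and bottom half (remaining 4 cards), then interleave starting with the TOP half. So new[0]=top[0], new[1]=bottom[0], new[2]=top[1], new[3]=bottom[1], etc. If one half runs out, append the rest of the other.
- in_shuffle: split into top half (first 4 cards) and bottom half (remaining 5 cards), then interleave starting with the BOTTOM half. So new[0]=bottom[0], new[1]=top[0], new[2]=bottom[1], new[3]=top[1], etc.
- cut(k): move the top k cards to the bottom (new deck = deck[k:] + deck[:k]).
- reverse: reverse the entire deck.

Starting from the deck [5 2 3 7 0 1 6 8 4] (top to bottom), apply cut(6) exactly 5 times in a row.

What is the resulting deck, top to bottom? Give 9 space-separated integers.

Answer: 7 0 1 6 8 4 5 2 3

Derivation:
After op 1 (cut(6)): [6 8 4 5 2 3 7 0 1]
After op 2 (cut(6)): [7 0 1 6 8 4 5 2 3]
After op 3 (cut(6)): [5 2 3 7 0 1 6 8 4]
After op 4 (cut(6)): [6 8 4 5 2 3 7 0 1]
After op 5 (cut(6)): [7 0 1 6 8 4 5 2 3]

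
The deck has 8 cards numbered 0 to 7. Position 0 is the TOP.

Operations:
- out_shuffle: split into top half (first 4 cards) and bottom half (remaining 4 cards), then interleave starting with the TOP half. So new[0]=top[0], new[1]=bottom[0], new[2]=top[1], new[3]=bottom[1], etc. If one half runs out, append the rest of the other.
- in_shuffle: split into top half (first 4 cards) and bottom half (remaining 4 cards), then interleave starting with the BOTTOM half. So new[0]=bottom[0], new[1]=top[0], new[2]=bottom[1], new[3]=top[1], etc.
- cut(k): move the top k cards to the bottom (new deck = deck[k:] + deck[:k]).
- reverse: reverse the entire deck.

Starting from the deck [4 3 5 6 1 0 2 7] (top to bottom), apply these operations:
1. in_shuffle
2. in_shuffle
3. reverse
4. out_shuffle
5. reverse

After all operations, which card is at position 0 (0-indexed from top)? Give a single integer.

After op 1 (in_shuffle): [1 4 0 3 2 5 7 6]
After op 2 (in_shuffle): [2 1 5 4 7 0 6 3]
After op 3 (reverse): [3 6 0 7 4 5 1 2]
After op 4 (out_shuffle): [3 4 6 5 0 1 7 2]
After op 5 (reverse): [2 7 1 0 5 6 4 3]
Position 0: card 2.

Answer: 2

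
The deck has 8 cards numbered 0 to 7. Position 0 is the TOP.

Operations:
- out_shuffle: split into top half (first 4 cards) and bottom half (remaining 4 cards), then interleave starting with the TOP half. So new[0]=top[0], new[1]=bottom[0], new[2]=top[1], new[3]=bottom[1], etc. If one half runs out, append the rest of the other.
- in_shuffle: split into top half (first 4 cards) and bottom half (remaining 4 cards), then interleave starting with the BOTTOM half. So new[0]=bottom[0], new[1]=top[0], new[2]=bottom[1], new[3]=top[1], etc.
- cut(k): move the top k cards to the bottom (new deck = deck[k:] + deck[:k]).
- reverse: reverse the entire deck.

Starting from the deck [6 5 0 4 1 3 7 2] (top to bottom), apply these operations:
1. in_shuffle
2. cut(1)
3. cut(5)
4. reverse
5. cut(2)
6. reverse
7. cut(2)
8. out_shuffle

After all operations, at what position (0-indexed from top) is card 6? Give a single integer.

After op 1 (in_shuffle): [1 6 3 5 7 0 2 4]
After op 2 (cut(1)): [6 3 5 7 0 2 4 1]
After op 3 (cut(5)): [2 4 1 6 3 5 7 0]
After op 4 (reverse): [0 7 5 3 6 1 4 2]
After op 5 (cut(2)): [5 3 6 1 4 2 0 7]
After op 6 (reverse): [7 0 2 4 1 6 3 5]
After op 7 (cut(2)): [2 4 1 6 3 5 7 0]
After op 8 (out_shuffle): [2 3 4 5 1 7 6 0]
Card 6 is at position 6.

Answer: 6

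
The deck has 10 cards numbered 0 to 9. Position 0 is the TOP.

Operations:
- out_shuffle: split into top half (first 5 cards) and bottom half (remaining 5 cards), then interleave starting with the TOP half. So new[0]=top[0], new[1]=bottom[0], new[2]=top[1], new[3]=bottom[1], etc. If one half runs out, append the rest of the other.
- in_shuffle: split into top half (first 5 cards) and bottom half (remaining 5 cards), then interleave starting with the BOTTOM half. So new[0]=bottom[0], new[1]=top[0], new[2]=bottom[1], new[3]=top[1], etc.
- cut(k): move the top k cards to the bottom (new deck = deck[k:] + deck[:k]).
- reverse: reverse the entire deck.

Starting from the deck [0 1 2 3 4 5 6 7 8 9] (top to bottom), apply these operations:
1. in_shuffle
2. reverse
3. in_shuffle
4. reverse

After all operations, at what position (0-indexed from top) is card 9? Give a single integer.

After op 1 (in_shuffle): [5 0 6 1 7 2 8 3 9 4]
After op 2 (reverse): [4 9 3 8 2 7 1 6 0 5]
After op 3 (in_shuffle): [7 4 1 9 6 3 0 8 5 2]
After op 4 (reverse): [2 5 8 0 3 6 9 1 4 7]
Card 9 is at position 6.

Answer: 6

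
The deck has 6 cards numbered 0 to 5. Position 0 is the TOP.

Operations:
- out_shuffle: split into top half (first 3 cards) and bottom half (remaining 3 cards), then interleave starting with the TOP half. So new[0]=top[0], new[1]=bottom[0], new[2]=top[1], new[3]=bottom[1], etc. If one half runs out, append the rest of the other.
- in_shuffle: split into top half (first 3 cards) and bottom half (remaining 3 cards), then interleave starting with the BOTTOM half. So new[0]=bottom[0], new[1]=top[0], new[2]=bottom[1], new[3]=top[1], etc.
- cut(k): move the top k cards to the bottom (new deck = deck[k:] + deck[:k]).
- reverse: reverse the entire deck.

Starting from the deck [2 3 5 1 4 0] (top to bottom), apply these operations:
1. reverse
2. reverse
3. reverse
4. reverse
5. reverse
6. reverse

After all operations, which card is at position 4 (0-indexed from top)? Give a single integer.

After op 1 (reverse): [0 4 1 5 3 2]
After op 2 (reverse): [2 3 5 1 4 0]
After op 3 (reverse): [0 4 1 5 3 2]
After op 4 (reverse): [2 3 5 1 4 0]
After op 5 (reverse): [0 4 1 5 3 2]
After op 6 (reverse): [2 3 5 1 4 0]
Position 4: card 4.

Answer: 4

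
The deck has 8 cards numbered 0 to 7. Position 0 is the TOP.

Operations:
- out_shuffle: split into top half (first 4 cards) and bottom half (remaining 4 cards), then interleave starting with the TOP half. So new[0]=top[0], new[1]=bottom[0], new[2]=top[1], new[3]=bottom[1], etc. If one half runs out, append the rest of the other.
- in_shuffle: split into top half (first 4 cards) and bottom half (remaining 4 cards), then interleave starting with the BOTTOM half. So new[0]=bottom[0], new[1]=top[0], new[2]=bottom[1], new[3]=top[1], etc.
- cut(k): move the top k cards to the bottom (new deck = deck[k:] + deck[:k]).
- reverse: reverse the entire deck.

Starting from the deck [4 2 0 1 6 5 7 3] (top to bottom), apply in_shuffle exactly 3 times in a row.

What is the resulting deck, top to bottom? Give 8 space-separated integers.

After op 1 (in_shuffle): [6 4 5 2 7 0 3 1]
After op 2 (in_shuffle): [7 6 0 4 3 5 1 2]
After op 3 (in_shuffle): [3 7 5 6 1 0 2 4]

Answer: 3 7 5 6 1 0 2 4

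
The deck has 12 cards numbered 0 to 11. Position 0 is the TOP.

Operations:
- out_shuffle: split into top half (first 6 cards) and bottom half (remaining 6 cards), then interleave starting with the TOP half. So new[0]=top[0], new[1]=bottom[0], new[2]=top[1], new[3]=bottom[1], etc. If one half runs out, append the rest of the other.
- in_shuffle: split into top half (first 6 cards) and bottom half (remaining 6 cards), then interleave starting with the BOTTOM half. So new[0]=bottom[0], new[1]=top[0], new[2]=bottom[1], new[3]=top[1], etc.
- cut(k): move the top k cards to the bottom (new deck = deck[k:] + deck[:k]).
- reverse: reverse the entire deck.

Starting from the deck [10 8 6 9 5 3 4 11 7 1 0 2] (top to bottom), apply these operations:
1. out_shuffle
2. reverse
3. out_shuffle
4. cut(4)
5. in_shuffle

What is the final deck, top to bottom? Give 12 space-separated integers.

Answer: 9 0 10 11 2 5 7 8 3 1 6 4

Derivation:
After op 1 (out_shuffle): [10 4 8 11 6 7 9 1 5 0 3 2]
After op 2 (reverse): [2 3 0 5 1 9 7 6 11 8 4 10]
After op 3 (out_shuffle): [2 7 3 6 0 11 5 8 1 4 9 10]
After op 4 (cut(4)): [0 11 5 8 1 4 9 10 2 7 3 6]
After op 5 (in_shuffle): [9 0 10 11 2 5 7 8 3 1 6 4]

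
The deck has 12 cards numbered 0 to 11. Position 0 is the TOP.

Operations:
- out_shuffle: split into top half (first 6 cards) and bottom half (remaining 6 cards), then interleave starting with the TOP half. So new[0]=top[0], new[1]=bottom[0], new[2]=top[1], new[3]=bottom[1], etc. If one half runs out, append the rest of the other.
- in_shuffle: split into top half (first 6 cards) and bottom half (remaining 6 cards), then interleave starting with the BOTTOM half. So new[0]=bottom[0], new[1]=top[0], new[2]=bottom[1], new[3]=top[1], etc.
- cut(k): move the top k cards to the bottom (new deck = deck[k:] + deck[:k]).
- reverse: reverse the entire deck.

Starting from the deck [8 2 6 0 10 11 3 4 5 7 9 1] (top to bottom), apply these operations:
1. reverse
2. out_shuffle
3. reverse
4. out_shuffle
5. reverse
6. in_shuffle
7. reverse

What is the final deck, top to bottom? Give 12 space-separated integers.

After op 1 (reverse): [1 9 7 5 4 3 11 10 0 6 2 8]
After op 2 (out_shuffle): [1 11 9 10 7 0 5 6 4 2 3 8]
After op 3 (reverse): [8 3 2 4 6 5 0 7 10 9 11 1]
After op 4 (out_shuffle): [8 0 3 7 2 10 4 9 6 11 5 1]
After op 5 (reverse): [1 5 11 6 9 4 10 2 7 3 0 8]
After op 6 (in_shuffle): [10 1 2 5 7 11 3 6 0 9 8 4]
After op 7 (reverse): [4 8 9 0 6 3 11 7 5 2 1 10]

Answer: 4 8 9 0 6 3 11 7 5 2 1 10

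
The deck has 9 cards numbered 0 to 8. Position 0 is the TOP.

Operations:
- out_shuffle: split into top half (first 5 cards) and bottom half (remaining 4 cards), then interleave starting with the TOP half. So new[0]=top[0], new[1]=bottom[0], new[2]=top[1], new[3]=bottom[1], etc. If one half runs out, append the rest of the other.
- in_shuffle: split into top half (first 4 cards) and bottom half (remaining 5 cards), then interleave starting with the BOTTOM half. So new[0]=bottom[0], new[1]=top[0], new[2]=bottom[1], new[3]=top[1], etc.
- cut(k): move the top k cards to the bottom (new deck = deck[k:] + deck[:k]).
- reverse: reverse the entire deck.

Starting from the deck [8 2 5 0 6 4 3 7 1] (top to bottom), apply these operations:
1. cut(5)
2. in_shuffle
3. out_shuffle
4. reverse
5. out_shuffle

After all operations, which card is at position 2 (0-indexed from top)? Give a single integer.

Answer: 6

Derivation:
After op 1 (cut(5)): [4 3 7 1 8 2 5 0 6]
After op 2 (in_shuffle): [8 4 2 3 5 7 0 1 6]
After op 3 (out_shuffle): [8 7 4 0 2 1 3 6 5]
After op 4 (reverse): [5 6 3 1 2 0 4 7 8]
After op 5 (out_shuffle): [5 0 6 4 3 7 1 8 2]
Position 2: card 6.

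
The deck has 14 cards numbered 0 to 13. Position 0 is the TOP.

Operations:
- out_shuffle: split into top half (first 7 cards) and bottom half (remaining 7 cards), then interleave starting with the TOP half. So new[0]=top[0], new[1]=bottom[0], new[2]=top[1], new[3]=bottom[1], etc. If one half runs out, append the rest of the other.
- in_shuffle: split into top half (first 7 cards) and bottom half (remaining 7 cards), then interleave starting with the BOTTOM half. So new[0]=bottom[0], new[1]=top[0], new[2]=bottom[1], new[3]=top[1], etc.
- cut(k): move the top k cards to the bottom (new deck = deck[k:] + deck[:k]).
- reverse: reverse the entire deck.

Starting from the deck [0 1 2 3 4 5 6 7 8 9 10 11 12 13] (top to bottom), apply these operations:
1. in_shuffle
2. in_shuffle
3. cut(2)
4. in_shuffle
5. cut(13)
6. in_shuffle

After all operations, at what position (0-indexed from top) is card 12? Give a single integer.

Answer: 6

Derivation:
After op 1 (in_shuffle): [7 0 8 1 9 2 10 3 11 4 12 5 13 6]
After op 2 (in_shuffle): [3 7 11 0 4 8 12 1 5 9 13 2 6 10]
After op 3 (cut(2)): [11 0 4 8 12 1 5 9 13 2 6 10 3 7]
After op 4 (in_shuffle): [9 11 13 0 2 4 6 8 10 12 3 1 7 5]
After op 5 (cut(13)): [5 9 11 13 0 2 4 6 8 10 12 3 1 7]
After op 6 (in_shuffle): [6 5 8 9 10 11 12 13 3 0 1 2 7 4]
Card 12 is at position 6.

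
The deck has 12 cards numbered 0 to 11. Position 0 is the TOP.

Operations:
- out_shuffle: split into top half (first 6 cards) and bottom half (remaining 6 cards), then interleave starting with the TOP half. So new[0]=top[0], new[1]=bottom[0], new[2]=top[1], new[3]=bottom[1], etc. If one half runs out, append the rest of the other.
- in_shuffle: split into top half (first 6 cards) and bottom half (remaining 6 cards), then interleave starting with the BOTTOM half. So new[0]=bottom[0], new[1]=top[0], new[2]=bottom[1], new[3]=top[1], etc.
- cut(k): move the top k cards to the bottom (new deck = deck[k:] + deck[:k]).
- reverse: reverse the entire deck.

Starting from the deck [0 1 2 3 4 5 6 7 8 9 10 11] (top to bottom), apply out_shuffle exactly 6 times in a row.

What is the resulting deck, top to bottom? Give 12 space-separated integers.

Answer: 0 5 10 4 9 3 8 2 7 1 6 11

Derivation:
After op 1 (out_shuffle): [0 6 1 7 2 8 3 9 4 10 5 11]
After op 2 (out_shuffle): [0 3 6 9 1 4 7 10 2 5 8 11]
After op 3 (out_shuffle): [0 7 3 10 6 2 9 5 1 8 4 11]
After op 4 (out_shuffle): [0 9 7 5 3 1 10 8 6 4 2 11]
After op 5 (out_shuffle): [0 10 9 8 7 6 5 4 3 2 1 11]
After op 6 (out_shuffle): [0 5 10 4 9 3 8 2 7 1 6 11]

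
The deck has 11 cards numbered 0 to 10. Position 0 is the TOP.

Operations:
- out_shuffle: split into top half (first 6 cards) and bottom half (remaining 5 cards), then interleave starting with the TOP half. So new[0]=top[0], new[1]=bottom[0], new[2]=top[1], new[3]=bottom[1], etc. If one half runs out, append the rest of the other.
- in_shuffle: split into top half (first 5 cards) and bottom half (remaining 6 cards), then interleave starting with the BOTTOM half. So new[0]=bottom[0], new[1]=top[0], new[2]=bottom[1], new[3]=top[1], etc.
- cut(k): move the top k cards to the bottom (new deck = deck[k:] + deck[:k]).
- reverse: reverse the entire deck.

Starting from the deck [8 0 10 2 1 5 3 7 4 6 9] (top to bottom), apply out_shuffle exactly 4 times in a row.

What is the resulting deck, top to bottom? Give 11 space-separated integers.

After op 1 (out_shuffle): [8 3 0 7 10 4 2 6 1 9 5]
After op 2 (out_shuffle): [8 2 3 6 0 1 7 9 10 5 4]
After op 3 (out_shuffle): [8 7 2 9 3 10 6 5 0 4 1]
After op 4 (out_shuffle): [8 6 7 5 2 0 9 4 3 1 10]

Answer: 8 6 7 5 2 0 9 4 3 1 10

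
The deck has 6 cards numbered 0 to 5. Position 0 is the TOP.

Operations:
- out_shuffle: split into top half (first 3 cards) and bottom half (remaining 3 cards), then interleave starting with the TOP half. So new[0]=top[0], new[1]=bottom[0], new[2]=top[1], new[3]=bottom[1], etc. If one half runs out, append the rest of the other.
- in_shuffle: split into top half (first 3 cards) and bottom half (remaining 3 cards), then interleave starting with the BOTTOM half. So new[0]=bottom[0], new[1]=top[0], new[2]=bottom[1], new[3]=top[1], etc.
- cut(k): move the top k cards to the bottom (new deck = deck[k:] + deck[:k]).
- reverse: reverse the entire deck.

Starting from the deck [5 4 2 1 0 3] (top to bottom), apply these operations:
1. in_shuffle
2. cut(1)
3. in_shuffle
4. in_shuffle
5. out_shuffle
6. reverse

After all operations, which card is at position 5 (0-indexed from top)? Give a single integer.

Answer: 0

Derivation:
After op 1 (in_shuffle): [1 5 0 4 3 2]
After op 2 (cut(1)): [5 0 4 3 2 1]
After op 3 (in_shuffle): [3 5 2 0 1 4]
After op 4 (in_shuffle): [0 3 1 5 4 2]
After op 5 (out_shuffle): [0 5 3 4 1 2]
After op 6 (reverse): [2 1 4 3 5 0]
Position 5: card 0.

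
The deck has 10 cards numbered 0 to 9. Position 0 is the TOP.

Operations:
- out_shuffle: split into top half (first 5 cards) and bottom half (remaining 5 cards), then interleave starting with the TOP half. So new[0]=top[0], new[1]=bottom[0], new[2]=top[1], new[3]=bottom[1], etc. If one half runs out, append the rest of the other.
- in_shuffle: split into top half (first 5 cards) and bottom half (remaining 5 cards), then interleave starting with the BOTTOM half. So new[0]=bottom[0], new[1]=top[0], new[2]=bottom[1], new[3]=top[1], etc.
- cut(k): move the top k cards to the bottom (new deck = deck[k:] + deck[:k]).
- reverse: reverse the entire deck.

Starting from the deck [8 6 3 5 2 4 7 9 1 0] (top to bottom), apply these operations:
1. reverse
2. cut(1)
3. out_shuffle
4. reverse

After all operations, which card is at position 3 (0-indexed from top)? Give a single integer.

Answer: 4

Derivation:
After op 1 (reverse): [0 1 9 7 4 2 5 3 6 8]
After op 2 (cut(1)): [1 9 7 4 2 5 3 6 8 0]
After op 3 (out_shuffle): [1 5 9 3 7 6 4 8 2 0]
After op 4 (reverse): [0 2 8 4 6 7 3 9 5 1]
Position 3: card 4.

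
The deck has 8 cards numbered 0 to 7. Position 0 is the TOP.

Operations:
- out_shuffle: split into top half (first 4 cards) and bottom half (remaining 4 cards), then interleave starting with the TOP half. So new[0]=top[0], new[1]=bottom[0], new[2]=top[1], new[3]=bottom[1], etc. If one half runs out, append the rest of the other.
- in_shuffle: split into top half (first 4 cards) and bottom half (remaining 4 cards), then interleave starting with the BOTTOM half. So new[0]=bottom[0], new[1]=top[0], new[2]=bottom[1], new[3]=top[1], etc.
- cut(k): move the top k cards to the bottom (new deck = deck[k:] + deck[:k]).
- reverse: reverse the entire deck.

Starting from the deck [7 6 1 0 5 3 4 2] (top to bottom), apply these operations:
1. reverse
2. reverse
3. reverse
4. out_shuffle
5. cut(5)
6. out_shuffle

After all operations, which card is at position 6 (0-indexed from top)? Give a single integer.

After op 1 (reverse): [2 4 3 5 0 1 6 7]
After op 2 (reverse): [7 6 1 0 5 3 4 2]
After op 3 (reverse): [2 4 3 5 0 1 6 7]
After op 4 (out_shuffle): [2 0 4 1 3 6 5 7]
After op 5 (cut(5)): [6 5 7 2 0 4 1 3]
After op 6 (out_shuffle): [6 0 5 4 7 1 2 3]
Position 6: card 2.

Answer: 2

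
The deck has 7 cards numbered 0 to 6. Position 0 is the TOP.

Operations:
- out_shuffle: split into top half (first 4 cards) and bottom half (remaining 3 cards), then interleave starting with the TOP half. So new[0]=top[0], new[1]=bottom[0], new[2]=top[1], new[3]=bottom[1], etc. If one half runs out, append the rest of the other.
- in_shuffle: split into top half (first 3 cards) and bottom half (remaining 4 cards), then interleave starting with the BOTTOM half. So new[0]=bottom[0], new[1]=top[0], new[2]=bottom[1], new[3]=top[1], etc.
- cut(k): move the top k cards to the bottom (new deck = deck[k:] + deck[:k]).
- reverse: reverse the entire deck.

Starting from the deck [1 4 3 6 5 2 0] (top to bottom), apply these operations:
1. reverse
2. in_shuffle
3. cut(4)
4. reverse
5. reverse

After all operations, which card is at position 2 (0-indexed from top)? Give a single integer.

Answer: 1

Derivation:
After op 1 (reverse): [0 2 5 6 3 4 1]
After op 2 (in_shuffle): [6 0 3 2 4 5 1]
After op 3 (cut(4)): [4 5 1 6 0 3 2]
After op 4 (reverse): [2 3 0 6 1 5 4]
After op 5 (reverse): [4 5 1 6 0 3 2]
Position 2: card 1.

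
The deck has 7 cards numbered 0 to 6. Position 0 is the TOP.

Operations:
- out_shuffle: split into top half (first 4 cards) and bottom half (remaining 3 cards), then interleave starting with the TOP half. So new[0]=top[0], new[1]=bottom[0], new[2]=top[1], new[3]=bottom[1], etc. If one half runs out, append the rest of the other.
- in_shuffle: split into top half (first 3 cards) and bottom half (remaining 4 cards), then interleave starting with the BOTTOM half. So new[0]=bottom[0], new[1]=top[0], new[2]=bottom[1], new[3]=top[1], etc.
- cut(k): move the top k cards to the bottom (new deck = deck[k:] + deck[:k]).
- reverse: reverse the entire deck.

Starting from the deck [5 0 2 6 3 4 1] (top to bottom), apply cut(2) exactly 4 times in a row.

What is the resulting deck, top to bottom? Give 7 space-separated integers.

After op 1 (cut(2)): [2 6 3 4 1 5 0]
After op 2 (cut(2)): [3 4 1 5 0 2 6]
After op 3 (cut(2)): [1 5 0 2 6 3 4]
After op 4 (cut(2)): [0 2 6 3 4 1 5]

Answer: 0 2 6 3 4 1 5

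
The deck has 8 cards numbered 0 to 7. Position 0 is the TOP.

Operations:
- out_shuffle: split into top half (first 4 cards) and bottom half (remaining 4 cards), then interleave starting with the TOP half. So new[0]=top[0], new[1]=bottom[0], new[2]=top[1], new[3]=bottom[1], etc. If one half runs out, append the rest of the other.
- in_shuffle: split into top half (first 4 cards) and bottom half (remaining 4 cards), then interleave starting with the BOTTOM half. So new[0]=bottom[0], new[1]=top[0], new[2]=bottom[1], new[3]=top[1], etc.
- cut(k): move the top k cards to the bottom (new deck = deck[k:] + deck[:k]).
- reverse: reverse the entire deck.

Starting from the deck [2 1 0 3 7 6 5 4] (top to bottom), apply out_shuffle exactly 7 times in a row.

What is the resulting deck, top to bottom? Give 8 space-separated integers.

After op 1 (out_shuffle): [2 7 1 6 0 5 3 4]
After op 2 (out_shuffle): [2 0 7 5 1 3 6 4]
After op 3 (out_shuffle): [2 1 0 3 7 6 5 4]
After op 4 (out_shuffle): [2 7 1 6 0 5 3 4]
After op 5 (out_shuffle): [2 0 7 5 1 3 6 4]
After op 6 (out_shuffle): [2 1 0 3 7 6 5 4]
After op 7 (out_shuffle): [2 7 1 6 0 5 3 4]

Answer: 2 7 1 6 0 5 3 4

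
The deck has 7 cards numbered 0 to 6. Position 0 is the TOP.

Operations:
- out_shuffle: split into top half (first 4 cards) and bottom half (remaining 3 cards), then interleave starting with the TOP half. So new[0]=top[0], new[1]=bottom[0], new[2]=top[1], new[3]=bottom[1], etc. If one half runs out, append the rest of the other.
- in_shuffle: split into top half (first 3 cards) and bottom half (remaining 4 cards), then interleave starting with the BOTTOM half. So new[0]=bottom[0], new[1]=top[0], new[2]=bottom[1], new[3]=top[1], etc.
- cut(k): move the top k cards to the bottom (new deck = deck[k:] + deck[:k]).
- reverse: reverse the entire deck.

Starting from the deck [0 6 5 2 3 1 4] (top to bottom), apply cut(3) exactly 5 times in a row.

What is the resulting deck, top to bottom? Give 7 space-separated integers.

After op 1 (cut(3)): [2 3 1 4 0 6 5]
After op 2 (cut(3)): [4 0 6 5 2 3 1]
After op 3 (cut(3)): [5 2 3 1 4 0 6]
After op 4 (cut(3)): [1 4 0 6 5 2 3]
After op 5 (cut(3)): [6 5 2 3 1 4 0]

Answer: 6 5 2 3 1 4 0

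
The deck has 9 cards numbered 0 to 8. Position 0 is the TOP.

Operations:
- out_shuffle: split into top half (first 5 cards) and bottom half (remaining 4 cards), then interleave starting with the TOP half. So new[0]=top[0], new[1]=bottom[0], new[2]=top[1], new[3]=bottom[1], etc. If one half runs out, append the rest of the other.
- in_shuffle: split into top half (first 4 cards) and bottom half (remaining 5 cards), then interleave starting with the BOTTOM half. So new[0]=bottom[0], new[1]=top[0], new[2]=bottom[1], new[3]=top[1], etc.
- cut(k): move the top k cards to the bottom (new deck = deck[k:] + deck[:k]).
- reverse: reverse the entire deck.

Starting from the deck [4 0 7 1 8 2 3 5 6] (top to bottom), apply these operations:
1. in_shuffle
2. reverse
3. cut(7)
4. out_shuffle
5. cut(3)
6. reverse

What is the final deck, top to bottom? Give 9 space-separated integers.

After op 1 (in_shuffle): [8 4 2 0 3 7 5 1 6]
After op 2 (reverse): [6 1 5 7 3 0 2 4 8]
After op 3 (cut(7)): [4 8 6 1 5 7 3 0 2]
After op 4 (out_shuffle): [4 7 8 3 6 0 1 2 5]
After op 5 (cut(3)): [3 6 0 1 2 5 4 7 8]
After op 6 (reverse): [8 7 4 5 2 1 0 6 3]

Answer: 8 7 4 5 2 1 0 6 3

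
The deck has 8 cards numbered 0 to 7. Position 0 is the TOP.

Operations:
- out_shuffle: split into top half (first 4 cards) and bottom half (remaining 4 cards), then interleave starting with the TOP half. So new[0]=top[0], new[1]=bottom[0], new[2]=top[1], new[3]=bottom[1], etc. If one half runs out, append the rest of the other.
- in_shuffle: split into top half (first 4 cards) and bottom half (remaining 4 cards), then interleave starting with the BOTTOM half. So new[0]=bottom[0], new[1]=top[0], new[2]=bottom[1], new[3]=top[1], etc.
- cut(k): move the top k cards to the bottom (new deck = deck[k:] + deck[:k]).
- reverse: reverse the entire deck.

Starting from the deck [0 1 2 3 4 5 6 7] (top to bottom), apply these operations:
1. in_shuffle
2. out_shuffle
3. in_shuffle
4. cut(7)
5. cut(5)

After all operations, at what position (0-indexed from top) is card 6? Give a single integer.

Answer: 7

Derivation:
After op 1 (in_shuffle): [4 0 5 1 6 2 7 3]
After op 2 (out_shuffle): [4 6 0 2 5 7 1 3]
After op 3 (in_shuffle): [5 4 7 6 1 0 3 2]
After op 4 (cut(7)): [2 5 4 7 6 1 0 3]
After op 5 (cut(5)): [1 0 3 2 5 4 7 6]
Card 6 is at position 7.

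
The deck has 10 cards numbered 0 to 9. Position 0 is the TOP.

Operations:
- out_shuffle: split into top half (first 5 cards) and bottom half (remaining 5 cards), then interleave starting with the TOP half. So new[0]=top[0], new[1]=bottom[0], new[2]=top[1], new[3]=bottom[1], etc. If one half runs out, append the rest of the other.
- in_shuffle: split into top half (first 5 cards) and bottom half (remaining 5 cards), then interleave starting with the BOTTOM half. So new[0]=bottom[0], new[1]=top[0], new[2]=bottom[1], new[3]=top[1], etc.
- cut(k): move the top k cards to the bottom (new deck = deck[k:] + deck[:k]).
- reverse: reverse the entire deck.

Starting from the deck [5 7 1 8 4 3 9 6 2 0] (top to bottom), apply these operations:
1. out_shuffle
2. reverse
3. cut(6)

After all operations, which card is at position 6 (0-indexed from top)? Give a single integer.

After op 1 (out_shuffle): [5 3 7 9 1 6 8 2 4 0]
After op 2 (reverse): [0 4 2 8 6 1 9 7 3 5]
After op 3 (cut(6)): [9 7 3 5 0 4 2 8 6 1]
Position 6: card 2.

Answer: 2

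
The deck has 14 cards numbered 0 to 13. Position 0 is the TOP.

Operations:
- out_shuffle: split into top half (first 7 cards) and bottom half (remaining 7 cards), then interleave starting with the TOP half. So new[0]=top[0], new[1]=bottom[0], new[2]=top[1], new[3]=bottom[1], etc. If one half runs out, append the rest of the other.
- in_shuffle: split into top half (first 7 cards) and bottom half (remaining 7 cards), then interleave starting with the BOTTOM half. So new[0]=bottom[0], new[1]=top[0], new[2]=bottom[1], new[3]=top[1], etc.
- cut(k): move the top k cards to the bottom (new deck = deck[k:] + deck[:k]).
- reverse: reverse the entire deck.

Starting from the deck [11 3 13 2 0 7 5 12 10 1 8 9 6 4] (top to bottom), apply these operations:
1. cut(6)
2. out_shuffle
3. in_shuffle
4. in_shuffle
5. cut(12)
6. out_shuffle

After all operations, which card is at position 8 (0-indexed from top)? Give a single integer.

Answer: 0

Derivation:
After op 1 (cut(6)): [5 12 10 1 8 9 6 4 11 3 13 2 0 7]
After op 2 (out_shuffle): [5 4 12 11 10 3 1 13 8 2 9 0 6 7]
After op 3 (in_shuffle): [13 5 8 4 2 12 9 11 0 10 6 3 7 1]
After op 4 (in_shuffle): [11 13 0 5 10 8 6 4 3 2 7 12 1 9]
After op 5 (cut(12)): [1 9 11 13 0 5 10 8 6 4 3 2 7 12]
After op 6 (out_shuffle): [1 8 9 6 11 4 13 3 0 2 5 7 10 12]
Position 8: card 0.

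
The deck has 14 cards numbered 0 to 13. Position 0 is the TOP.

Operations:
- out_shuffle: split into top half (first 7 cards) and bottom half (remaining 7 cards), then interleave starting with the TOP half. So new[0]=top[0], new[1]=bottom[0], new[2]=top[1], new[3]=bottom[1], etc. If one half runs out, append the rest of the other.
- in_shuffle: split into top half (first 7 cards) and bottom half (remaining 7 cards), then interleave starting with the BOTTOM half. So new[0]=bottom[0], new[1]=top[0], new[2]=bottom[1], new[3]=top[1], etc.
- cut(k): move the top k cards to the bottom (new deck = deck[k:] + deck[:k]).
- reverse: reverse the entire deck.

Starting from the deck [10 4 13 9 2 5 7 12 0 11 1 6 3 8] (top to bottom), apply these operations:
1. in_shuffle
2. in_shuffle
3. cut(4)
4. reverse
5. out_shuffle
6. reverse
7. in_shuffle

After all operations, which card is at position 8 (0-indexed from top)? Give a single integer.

Answer: 6

Derivation:
After op 1 (in_shuffle): [12 10 0 4 11 13 1 9 6 2 3 5 8 7]
After op 2 (in_shuffle): [9 12 6 10 2 0 3 4 5 11 8 13 7 1]
After op 3 (cut(4)): [2 0 3 4 5 11 8 13 7 1 9 12 6 10]
After op 4 (reverse): [10 6 12 9 1 7 13 8 11 5 4 3 0 2]
After op 5 (out_shuffle): [10 8 6 11 12 5 9 4 1 3 7 0 13 2]
After op 6 (reverse): [2 13 0 7 3 1 4 9 5 12 11 6 8 10]
After op 7 (in_shuffle): [9 2 5 13 12 0 11 7 6 3 8 1 10 4]
Position 8: card 6.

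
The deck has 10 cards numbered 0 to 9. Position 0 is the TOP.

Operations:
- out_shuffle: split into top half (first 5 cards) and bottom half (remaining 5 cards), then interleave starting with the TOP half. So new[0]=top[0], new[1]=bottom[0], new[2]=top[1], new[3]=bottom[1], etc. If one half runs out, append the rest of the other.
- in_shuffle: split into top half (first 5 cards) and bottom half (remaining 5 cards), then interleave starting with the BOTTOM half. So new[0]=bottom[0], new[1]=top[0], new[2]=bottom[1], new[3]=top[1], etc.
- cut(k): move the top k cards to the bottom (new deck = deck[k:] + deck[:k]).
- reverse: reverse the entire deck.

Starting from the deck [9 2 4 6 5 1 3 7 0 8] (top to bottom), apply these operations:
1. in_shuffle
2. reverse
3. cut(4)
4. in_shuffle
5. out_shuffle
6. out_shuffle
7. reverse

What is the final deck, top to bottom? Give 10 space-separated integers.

Answer: 9 5 8 6 0 4 7 2 3 1

Derivation:
After op 1 (in_shuffle): [1 9 3 2 7 4 0 6 8 5]
After op 2 (reverse): [5 8 6 0 4 7 2 3 9 1]
After op 3 (cut(4)): [4 7 2 3 9 1 5 8 6 0]
After op 4 (in_shuffle): [1 4 5 7 8 2 6 3 0 9]
After op 5 (out_shuffle): [1 2 4 6 5 3 7 0 8 9]
After op 6 (out_shuffle): [1 3 2 7 4 0 6 8 5 9]
After op 7 (reverse): [9 5 8 6 0 4 7 2 3 1]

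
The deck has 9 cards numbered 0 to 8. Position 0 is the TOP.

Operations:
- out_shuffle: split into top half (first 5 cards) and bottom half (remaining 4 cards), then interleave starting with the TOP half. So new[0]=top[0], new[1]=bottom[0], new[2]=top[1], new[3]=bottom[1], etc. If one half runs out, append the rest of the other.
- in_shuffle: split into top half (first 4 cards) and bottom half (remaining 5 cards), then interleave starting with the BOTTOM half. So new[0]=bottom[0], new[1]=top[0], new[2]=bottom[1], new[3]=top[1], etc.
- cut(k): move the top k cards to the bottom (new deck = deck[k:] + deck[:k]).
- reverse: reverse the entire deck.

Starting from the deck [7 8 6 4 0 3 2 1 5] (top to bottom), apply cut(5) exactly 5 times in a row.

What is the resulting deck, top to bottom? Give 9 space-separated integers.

Answer: 1 5 7 8 6 4 0 3 2

Derivation:
After op 1 (cut(5)): [3 2 1 5 7 8 6 4 0]
After op 2 (cut(5)): [8 6 4 0 3 2 1 5 7]
After op 3 (cut(5)): [2 1 5 7 8 6 4 0 3]
After op 4 (cut(5)): [6 4 0 3 2 1 5 7 8]
After op 5 (cut(5)): [1 5 7 8 6 4 0 3 2]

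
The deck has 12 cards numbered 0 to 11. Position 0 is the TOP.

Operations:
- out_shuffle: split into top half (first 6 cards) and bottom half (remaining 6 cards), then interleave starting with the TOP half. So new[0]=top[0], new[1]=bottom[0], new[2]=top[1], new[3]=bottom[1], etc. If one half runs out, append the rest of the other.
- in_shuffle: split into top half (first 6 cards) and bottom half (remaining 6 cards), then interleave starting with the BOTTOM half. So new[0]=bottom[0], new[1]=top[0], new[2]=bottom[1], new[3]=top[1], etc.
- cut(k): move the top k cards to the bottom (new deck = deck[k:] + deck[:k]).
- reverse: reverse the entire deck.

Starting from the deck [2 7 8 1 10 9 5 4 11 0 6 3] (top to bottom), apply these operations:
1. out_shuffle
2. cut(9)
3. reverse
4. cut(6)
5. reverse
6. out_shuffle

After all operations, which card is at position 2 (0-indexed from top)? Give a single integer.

After op 1 (out_shuffle): [2 5 7 4 8 11 1 0 10 6 9 3]
After op 2 (cut(9)): [6 9 3 2 5 7 4 8 11 1 0 10]
After op 3 (reverse): [10 0 1 11 8 4 7 5 2 3 9 6]
After op 4 (cut(6)): [7 5 2 3 9 6 10 0 1 11 8 4]
After op 5 (reverse): [4 8 11 1 0 10 6 9 3 2 5 7]
After op 6 (out_shuffle): [4 6 8 9 11 3 1 2 0 5 10 7]
Position 2: card 8.

Answer: 8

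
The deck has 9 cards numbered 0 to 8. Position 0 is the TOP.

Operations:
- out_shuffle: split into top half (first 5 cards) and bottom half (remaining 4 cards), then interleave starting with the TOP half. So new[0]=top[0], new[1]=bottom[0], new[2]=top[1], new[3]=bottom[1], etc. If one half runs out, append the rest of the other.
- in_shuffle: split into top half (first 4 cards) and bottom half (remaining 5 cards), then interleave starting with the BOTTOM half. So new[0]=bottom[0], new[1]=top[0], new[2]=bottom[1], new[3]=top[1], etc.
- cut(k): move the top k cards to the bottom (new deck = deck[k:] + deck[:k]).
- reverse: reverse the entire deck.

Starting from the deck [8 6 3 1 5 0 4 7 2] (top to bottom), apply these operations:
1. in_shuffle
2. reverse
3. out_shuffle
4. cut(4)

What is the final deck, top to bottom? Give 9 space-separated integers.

After op 1 (in_shuffle): [5 8 0 6 4 3 7 1 2]
After op 2 (reverse): [2 1 7 3 4 6 0 8 5]
After op 3 (out_shuffle): [2 6 1 0 7 8 3 5 4]
After op 4 (cut(4)): [7 8 3 5 4 2 6 1 0]

Answer: 7 8 3 5 4 2 6 1 0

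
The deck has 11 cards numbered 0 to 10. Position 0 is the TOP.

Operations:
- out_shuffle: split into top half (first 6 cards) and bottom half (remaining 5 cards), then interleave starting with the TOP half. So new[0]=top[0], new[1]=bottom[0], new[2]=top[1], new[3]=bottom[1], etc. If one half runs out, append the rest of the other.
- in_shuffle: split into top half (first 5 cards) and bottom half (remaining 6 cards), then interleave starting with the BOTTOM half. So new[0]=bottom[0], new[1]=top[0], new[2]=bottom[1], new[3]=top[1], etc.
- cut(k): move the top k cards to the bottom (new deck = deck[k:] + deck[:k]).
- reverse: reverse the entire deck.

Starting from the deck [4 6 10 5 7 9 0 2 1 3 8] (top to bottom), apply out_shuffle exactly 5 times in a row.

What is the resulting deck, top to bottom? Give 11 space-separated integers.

Answer: 4 8 3 1 2 0 9 7 5 10 6

Derivation:
After op 1 (out_shuffle): [4 0 6 2 10 1 5 3 7 8 9]
After op 2 (out_shuffle): [4 5 0 3 6 7 2 8 10 9 1]
After op 3 (out_shuffle): [4 2 5 8 0 10 3 9 6 1 7]
After op 4 (out_shuffle): [4 3 2 9 5 6 8 1 0 7 10]
After op 5 (out_shuffle): [4 8 3 1 2 0 9 7 5 10 6]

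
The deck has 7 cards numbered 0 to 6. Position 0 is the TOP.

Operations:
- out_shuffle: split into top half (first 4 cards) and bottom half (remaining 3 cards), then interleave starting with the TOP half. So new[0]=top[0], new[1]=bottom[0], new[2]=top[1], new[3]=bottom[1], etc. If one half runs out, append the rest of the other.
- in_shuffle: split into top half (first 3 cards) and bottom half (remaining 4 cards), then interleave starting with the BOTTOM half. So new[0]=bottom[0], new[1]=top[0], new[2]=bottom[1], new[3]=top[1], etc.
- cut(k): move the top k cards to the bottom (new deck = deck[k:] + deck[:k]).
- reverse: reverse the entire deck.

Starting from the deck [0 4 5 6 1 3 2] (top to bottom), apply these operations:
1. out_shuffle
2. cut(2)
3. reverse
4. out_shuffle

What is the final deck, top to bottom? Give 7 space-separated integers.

After op 1 (out_shuffle): [0 1 4 3 5 2 6]
After op 2 (cut(2)): [4 3 5 2 6 0 1]
After op 3 (reverse): [1 0 6 2 5 3 4]
After op 4 (out_shuffle): [1 5 0 3 6 4 2]

Answer: 1 5 0 3 6 4 2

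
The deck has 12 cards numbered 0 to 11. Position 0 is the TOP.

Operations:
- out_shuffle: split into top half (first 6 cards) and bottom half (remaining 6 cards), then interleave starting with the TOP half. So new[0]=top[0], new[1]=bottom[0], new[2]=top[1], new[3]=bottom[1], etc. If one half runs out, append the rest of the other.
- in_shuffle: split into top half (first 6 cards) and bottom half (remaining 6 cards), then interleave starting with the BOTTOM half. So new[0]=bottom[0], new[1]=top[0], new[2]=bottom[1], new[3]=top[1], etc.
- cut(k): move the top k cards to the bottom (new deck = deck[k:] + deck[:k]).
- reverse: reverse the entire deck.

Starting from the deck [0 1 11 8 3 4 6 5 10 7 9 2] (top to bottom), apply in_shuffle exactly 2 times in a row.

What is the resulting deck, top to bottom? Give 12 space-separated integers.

Answer: 7 6 8 0 9 5 3 1 2 10 4 11

Derivation:
After op 1 (in_shuffle): [6 0 5 1 10 11 7 8 9 3 2 4]
After op 2 (in_shuffle): [7 6 8 0 9 5 3 1 2 10 4 11]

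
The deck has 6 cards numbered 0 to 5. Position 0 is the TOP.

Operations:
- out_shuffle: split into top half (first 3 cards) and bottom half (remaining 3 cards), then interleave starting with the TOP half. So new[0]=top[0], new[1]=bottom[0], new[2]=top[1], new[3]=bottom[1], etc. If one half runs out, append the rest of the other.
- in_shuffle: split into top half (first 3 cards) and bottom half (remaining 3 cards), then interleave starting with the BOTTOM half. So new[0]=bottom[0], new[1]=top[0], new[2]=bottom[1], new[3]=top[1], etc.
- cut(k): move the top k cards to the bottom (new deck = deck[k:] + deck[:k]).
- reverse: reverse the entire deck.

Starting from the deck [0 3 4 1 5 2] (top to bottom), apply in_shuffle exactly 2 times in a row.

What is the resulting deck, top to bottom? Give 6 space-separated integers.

Answer: 3 1 2 0 4 5

Derivation:
After op 1 (in_shuffle): [1 0 5 3 2 4]
After op 2 (in_shuffle): [3 1 2 0 4 5]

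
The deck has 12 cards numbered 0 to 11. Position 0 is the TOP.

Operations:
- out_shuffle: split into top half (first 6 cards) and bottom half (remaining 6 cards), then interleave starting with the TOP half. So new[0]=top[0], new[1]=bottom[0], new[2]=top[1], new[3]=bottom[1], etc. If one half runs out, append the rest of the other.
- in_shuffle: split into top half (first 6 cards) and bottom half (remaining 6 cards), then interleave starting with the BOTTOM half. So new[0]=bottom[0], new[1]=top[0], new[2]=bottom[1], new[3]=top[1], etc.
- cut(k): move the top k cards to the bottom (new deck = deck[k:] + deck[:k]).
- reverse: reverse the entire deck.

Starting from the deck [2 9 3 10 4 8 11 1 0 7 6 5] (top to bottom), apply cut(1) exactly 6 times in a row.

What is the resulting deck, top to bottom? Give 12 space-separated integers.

Answer: 11 1 0 7 6 5 2 9 3 10 4 8

Derivation:
After op 1 (cut(1)): [9 3 10 4 8 11 1 0 7 6 5 2]
After op 2 (cut(1)): [3 10 4 8 11 1 0 7 6 5 2 9]
After op 3 (cut(1)): [10 4 8 11 1 0 7 6 5 2 9 3]
After op 4 (cut(1)): [4 8 11 1 0 7 6 5 2 9 3 10]
After op 5 (cut(1)): [8 11 1 0 7 6 5 2 9 3 10 4]
After op 6 (cut(1)): [11 1 0 7 6 5 2 9 3 10 4 8]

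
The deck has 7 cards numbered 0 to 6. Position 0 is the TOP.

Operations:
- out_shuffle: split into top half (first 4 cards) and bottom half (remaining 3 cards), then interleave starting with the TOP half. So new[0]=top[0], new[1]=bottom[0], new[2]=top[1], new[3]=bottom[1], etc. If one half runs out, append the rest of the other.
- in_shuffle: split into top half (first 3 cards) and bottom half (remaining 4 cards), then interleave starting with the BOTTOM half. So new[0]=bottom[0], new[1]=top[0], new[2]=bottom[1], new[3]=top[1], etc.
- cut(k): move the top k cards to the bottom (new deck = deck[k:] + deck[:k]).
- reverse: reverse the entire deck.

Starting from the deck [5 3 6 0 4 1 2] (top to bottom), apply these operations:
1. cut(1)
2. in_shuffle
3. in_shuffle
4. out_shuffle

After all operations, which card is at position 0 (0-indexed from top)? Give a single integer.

Answer: 6

Derivation:
After op 1 (cut(1)): [3 6 0 4 1 2 5]
After op 2 (in_shuffle): [4 3 1 6 2 0 5]
After op 3 (in_shuffle): [6 4 2 3 0 1 5]
After op 4 (out_shuffle): [6 0 4 1 2 5 3]
Position 0: card 6.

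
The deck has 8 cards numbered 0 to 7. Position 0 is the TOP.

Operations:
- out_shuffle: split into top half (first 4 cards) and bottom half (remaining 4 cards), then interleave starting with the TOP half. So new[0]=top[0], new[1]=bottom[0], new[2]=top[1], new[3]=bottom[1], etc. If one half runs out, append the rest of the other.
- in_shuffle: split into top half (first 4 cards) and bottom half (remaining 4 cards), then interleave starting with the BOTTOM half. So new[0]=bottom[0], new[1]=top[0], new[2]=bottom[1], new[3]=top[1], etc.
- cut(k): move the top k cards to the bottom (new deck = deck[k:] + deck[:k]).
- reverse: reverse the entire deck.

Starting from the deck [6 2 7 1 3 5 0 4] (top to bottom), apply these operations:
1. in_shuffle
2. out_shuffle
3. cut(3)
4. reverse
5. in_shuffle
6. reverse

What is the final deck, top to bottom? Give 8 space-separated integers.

After op 1 (in_shuffle): [3 6 5 2 0 7 4 1]
After op 2 (out_shuffle): [3 0 6 7 5 4 2 1]
After op 3 (cut(3)): [7 5 4 2 1 3 0 6]
After op 4 (reverse): [6 0 3 1 2 4 5 7]
After op 5 (in_shuffle): [2 6 4 0 5 3 7 1]
After op 6 (reverse): [1 7 3 5 0 4 6 2]

Answer: 1 7 3 5 0 4 6 2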